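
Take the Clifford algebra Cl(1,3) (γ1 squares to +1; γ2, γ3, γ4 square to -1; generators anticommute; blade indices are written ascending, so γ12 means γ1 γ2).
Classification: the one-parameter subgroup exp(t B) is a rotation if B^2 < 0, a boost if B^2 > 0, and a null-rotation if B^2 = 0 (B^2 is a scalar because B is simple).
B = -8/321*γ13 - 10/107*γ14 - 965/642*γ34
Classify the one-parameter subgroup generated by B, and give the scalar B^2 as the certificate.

B^2 term by term: the squares give (-8/321)^2*(γ13)^2 + (-10/107)^2*(γ14)^2 + (-965/642)^2*(γ34)^2 = 64/103041*(+1) + 100/11449*(+1) + 931225/412164*(-1) = -9/4 (each basis 2-blade squares to minus the product of its generators' squares); cross terms between blades sharing an index anticommute and cancel. So B^2 = -9/4.
Answer: rotation, certificate B^2 = -9/4. Certificate logic: -9/4 is a conjugation-invariant scalar, so its sign fixes rotation versus boost versus null-rotation outright.


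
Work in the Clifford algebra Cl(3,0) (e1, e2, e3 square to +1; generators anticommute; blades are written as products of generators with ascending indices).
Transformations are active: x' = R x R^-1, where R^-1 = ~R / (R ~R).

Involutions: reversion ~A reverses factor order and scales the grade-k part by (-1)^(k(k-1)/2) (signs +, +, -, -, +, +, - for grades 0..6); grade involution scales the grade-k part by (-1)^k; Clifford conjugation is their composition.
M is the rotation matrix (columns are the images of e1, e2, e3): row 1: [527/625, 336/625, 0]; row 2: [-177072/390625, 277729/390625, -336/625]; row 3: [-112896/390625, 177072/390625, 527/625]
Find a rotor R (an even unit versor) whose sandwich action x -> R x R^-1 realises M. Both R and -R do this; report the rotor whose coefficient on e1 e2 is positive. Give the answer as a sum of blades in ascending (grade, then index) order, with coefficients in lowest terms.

Method: write R = a + b12*e1 e2 + b13*e1 e3 + b23*e2 e3 with a^2 + b12^2 + b13^2 + b23^2 = 1 (so R^-1 = ~R). Expanding the columns R e_j ~R gives tr M = 4a^2 - 1 and, from the antisymmetric part, M21 - M12 = -4a*b12, M13 - M31 = 4a*b13, M32 - M23 = -4a*b23.
Here tr M = 936479/390625, so a^2 = (1 + tr M)/4 = 331776/390625 and a = ±576/625. Taking a = 576/625: M21 - M12 = -387072/390625, M13 - M31 = 112896/390625, M32 - M23 = 387072/390625, giving b12 = 168/625, b13 = 49/625, b23 = -168/625, i.e. R = 576/625 + 168/625*e1 e2 + 49/625*e1 e3 - 168/625*e2 e3.
Its e1 e2 coefficient is already positive.
Answer: 576/625 + 168/625*e1 e2 + 49/625*e1 e3 - 168/625*e2 e3. Key observation: the double cover Spin(3) -> SO(3) sends R and -R to the same matrix (trace 936479/390625 here), so the stated sign of the e1 e2 coefficient is what selects one sheet.


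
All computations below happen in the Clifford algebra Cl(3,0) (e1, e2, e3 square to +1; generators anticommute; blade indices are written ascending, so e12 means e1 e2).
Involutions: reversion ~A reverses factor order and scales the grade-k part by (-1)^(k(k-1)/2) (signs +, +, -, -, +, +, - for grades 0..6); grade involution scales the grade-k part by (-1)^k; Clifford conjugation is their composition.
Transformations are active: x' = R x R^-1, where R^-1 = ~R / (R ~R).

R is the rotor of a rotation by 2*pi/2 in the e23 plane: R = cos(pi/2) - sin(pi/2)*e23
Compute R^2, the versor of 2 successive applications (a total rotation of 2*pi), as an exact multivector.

Because a rotor carries half the rotation angle, composing 2 copies of this e23-plane rotor multiplies the phase: 2*(pi/2) = pi, hence R^2 = cos(pi) - sin(pi)*e23.
cos(pi) = -1 and sin(pi) = 0, so R^2 = -1. The total rotation 2*pi is 1 full turn, so every vector returns to itself, yet the rotor is -1, on the OTHER sheet of the double cover (an odd number of 2*pi turns).
Answer: -1


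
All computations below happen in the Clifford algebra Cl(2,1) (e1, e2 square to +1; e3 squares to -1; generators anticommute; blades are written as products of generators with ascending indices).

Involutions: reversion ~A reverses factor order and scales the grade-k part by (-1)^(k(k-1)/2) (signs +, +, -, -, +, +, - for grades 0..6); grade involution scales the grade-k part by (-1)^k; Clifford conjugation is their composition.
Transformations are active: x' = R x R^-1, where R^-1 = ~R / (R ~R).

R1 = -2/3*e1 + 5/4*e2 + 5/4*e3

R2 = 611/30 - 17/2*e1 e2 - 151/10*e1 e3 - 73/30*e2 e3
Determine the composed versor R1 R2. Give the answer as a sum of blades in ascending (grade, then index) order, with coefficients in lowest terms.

Distribute over the terms of R1 (each basis-blade product reordered to ascending indices, repeated generators contracted through their squares):
(-2/3*e1) R2 = -611/45*e1 + 17/3*e2 + 151/15*e3 + 73/45*e1 e2 e3
(5/4*e2) R2 = 85/8*e1 + 611/24*e2 - 73/24*e3 + 151/8*e1 e2 e3
(5/4*e3) R2 = -151/8*e1 - 73/24*e2 + 611/24*e3 - 85/8*e1 e2 e3
Summing the partial products and collecting blades:
Answer: -3929/180*e1 + 337/12*e2 + 1949/60*e3 + 1777/180*e1 e2 e3


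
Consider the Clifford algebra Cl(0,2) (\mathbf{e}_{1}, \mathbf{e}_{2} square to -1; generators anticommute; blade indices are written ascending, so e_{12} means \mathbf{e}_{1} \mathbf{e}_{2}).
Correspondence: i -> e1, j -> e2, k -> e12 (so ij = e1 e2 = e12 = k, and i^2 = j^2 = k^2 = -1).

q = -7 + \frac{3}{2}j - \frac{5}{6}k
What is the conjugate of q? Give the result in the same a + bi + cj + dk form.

In blades: q = -7 + \frac{3}{2} e_{2} - \frac{5}{6} e_{12}.
Conjugation here is Clifford conjugation: the scalar is fixed and the grade-1 and grade-2 blades all flip sign, giving -7 - \frac{3}{2} e_{2} + \frac{5}{6} e_{12}; translating back:
Answer: -7 - \frac{3}{2}j + \frac{5}{6}k


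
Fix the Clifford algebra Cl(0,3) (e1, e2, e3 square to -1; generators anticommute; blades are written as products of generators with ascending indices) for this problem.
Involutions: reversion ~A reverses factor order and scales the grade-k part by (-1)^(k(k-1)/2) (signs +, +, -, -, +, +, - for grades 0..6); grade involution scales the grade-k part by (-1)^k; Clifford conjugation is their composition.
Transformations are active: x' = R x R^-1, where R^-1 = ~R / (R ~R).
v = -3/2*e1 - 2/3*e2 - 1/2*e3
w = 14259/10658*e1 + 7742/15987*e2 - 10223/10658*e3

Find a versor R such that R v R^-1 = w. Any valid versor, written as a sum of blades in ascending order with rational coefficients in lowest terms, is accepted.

Take R = v + w = -864/5329*e1 - 972/5329*e2 - 7776/5329*e3. Because q(v) = q(w) = -53/18, conjugation by R sends v exactly to w.
Answer: -864/5329*e1 - 972/5329*e2 - 7776/5329*e3


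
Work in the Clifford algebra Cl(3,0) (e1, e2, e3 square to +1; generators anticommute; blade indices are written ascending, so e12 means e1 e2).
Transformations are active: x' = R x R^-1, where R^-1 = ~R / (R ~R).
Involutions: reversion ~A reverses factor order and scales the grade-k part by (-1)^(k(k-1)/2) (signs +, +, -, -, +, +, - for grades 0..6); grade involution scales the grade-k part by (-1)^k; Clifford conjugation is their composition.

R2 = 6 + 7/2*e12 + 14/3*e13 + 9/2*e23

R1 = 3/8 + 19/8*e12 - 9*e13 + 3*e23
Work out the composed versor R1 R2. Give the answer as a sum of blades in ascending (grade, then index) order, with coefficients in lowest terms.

Distribute over the terms of R1 (each basis-blade product reordered to ascending indices, repeated generators contracted through their squares):
(3/8) R2 = 9/4 + 21/16*e12 + 7/4*e13 + 27/16*e23
(19/8*e12) R2 = -133/16 + 57/4*e12 + 171/16*e13 - 133/12*e23
(-9*e13) R2 = 42 + 81/2*e12 - 54*e13 - 63/2*e23
(3*e23) R2 = -27/2 + 14*e12 - 21/2*e13 + 18*e23
Summing the partial products and collecting blades:
Answer: 359/16 + 1121/16*e12 - 833/16*e13 - 1099/48*e23


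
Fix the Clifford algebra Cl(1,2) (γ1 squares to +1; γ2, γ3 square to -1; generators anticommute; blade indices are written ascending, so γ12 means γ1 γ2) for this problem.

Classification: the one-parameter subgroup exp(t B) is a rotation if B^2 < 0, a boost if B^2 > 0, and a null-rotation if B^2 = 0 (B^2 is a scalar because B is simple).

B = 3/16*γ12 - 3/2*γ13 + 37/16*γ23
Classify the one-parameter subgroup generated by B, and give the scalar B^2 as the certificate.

B^2 term by term: the squares give (3/16)^2*(γ12)^2 + (-3/2)^2*(γ13)^2 + (37/16)^2*(γ23)^2 = 9/256*(+1) + 9/4*(+1) + 1369/256*(-1) = -49/16 (each basis 2-blade squares to minus the product of its generators' squares); cross terms between blades sharing an index anticommute and cancel. So B^2 = -49/16.
Answer: rotation, certificate B^2 = -49/16. Note: conjugating B changes its blade decomposition but never the scalar B^2 = -49/16, whose sign settles the classification.


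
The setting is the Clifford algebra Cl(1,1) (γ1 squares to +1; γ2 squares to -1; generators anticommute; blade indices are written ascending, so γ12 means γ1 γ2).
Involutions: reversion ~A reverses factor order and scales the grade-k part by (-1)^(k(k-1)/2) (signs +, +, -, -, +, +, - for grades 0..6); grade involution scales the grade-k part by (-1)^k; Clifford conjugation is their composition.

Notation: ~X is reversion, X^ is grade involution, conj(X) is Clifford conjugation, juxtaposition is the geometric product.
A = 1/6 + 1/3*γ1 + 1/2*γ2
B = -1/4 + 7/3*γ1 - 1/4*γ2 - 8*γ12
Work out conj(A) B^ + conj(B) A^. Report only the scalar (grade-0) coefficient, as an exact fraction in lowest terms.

first term: 31/36 + 133/36*γ1 + 17/6*γ2 - 31/12*γ12
second term: 31/36 + 133/36*γ1 + 17/6*γ2 + 31/12*γ12
Answer: 31/18


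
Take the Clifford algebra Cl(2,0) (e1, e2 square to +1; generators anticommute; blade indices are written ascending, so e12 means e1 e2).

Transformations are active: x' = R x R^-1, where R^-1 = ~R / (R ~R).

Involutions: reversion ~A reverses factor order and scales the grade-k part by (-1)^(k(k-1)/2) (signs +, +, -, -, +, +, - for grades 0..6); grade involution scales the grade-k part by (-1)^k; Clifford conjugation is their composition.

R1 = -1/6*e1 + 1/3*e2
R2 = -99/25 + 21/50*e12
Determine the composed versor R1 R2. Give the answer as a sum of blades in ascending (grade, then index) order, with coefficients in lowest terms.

Distribute over the terms of R1 (each basis-blade product reordered to ascending indices, repeated generators contracted through their squares):
(-1/6*e1) R2 = 33/50*e1 - 7/100*e2
(1/3*e2) R2 = -7/50*e1 - 33/25*e2
Summing the partial products and collecting blades:
Answer: 13/25*e1 - 139/100*e2


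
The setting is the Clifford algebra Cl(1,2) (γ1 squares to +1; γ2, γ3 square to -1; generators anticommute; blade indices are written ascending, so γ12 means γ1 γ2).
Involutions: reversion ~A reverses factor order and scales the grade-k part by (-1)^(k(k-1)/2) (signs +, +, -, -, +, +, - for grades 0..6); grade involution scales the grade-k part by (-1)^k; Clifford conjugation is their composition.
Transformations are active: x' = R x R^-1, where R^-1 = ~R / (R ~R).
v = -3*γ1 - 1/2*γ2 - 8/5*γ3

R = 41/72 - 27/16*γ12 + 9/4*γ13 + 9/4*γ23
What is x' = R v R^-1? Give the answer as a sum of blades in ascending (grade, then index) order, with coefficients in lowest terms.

~R = 41/72 + 27/16*γ12 - 9/4*γ13 - 9/4*γ23, and R ~R = -52325/20736, so R^-1 = ~R / (-52325/20736).
R v = 503/480*γ1 - 629/360*γ2 + 1697/360*γ3 - 117/40*γ123
Answer: 81033/10465*γ1 + 27229/4186*γ2 + 44/13*γ3


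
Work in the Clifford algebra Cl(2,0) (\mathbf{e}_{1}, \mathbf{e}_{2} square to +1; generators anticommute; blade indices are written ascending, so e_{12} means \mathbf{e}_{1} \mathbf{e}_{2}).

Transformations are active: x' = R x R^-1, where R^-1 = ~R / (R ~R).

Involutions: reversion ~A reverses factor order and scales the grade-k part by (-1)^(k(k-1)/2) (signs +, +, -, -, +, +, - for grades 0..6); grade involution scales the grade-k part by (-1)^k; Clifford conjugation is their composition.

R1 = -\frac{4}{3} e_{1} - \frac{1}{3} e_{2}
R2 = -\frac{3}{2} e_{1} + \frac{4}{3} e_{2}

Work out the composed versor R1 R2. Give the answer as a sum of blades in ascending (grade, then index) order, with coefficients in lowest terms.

Distribute over the terms of R1 (each basis-blade product reordered to ascending indices, repeated generators contracted through their squares):
(-\frac{4}{3} e_{1}) R2 = 2 - \frac{16}{9} e_{12}
(-\frac{1}{3} e_{2}) R2 = -\frac{4}{9} - \frac{1}{2} e_{12}
Summing the partial products and collecting blades:
Answer: \frac{14}{9} - \frac{41}{18} e_{12}


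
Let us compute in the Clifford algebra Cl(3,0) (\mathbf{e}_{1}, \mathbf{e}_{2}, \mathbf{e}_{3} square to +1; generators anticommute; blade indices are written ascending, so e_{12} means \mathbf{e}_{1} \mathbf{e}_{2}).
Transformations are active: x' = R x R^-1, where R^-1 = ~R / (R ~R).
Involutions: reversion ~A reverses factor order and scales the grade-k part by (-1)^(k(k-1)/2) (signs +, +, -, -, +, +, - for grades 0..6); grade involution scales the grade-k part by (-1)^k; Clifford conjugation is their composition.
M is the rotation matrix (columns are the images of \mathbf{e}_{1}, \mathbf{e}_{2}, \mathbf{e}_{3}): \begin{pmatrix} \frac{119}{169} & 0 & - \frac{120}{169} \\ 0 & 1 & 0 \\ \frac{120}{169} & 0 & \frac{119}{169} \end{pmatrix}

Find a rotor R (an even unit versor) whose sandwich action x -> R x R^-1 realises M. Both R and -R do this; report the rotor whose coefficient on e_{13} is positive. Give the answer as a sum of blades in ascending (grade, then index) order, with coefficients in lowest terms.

Method: write R = a + b12*e_{12} + b13*e_{13} + b23*e_{23} with a^2 + b12^2 + b13^2 + b23^2 = 1 (so R^-1 = ~R). Expanding the columns R e_j ~R gives tr M = 4a^2 - 1 and, from the antisymmetric part, M21 - M12 = -4a*b12, M13 - M31 = 4a*b13, M32 - M23 = -4a*b23.
Here tr M = \frac{407}{169}, so a^2 = (1 + tr M)/4 = \frac{144}{169} and a = ±\frac{12}{13}. Taking a = \frac{12}{13}: M21 - M12 = 0, M13 - M31 = -\frac{240}{169}, M32 - M23 = 0, giving b12 = 0, b13 = -\frac{5}{13}, b23 = 0, i.e. R = \frac{12}{13} - \frac{5}{13} e_{13}.
Its e_{13} coefficient is negative, so report the other preimage -R.
Answer: -\frac{12}{13} + \frac{5}{13} e_{13}. Key observation: the double cover Spin(3) -> SO(3) sends R and -R to the same matrix (trace \frac{407}{169} here), so the stated sign of the e_{13} coefficient is what selects one sheet.


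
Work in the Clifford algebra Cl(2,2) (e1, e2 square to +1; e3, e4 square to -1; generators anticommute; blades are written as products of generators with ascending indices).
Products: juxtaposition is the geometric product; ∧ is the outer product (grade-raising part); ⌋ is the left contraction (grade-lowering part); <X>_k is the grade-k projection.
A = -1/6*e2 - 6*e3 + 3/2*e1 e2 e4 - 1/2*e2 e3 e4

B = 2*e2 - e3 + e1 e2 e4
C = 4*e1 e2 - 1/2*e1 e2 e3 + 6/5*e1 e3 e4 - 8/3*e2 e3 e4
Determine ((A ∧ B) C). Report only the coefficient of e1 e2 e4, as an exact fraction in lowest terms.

step 1: 73/6*e2 e3 - 9/2*e1 e2 e3 e4
step 2: -217/12*e1 - 27/5*e2 - 1249/36*e4 - 146/3*e1 e3 + 18*e3 e4 - 73/5*e1 e2 e4
Answer: -73/5


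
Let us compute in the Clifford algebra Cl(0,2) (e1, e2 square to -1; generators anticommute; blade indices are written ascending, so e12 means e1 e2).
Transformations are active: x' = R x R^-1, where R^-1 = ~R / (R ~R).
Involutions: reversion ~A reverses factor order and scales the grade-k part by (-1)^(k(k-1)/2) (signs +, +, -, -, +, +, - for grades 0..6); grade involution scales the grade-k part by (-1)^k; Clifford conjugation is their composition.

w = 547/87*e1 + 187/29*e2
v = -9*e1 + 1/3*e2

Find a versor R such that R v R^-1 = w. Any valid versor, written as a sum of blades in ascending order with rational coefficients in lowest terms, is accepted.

Take R = v + w = -236/87*e1 + 590/87*e2. Because q(v) = q(w) = -730/9, conjugation by R sends v exactly to w.
Answer: -236/87*e1 + 590/87*e2


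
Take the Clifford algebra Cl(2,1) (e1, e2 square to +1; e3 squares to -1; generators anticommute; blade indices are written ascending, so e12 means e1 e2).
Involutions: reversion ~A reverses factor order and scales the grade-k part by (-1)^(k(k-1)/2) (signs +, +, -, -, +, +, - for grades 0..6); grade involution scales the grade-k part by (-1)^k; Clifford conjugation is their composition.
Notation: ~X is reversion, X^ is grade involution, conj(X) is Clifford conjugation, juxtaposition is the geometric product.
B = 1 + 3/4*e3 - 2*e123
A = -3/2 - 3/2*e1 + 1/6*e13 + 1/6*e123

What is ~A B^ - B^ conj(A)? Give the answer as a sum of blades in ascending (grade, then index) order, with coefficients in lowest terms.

first term: -11/6 - 13/8*e1 + 1/3*e2 + 9/8*e3 - 1/8*e12 + 23/24*e13 - 3*e23 - 19/6*e123
second term: -7/6 + 13/8*e1 + 1/3*e2 + 9/8*e3 + 1/8*e12 + 23/24*e13 + 3*e23 - 17/6*e123
Answer: -2/3 - 13/4*e1 - 1/4*e12 - 6*e23 - 1/3*e123


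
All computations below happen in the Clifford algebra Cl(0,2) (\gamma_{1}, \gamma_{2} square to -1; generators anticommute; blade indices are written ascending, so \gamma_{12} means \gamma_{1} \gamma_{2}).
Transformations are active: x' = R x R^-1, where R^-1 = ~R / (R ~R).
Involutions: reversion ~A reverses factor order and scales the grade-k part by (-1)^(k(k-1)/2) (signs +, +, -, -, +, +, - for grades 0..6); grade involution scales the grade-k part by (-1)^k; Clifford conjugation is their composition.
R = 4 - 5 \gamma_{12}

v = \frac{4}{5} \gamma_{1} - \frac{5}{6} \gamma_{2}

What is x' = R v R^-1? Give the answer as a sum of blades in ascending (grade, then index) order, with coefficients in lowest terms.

~R = 4 + 5 \gamma_{12}, and R ~R = 41, so R^-1 = ~R / (41).
R v = -\frac{29}{30} \gamma_{1} - \frac{22}{3} \gamma_{2}
Answer: -\frac{608}{615} \gamma_{1} - \frac{49}{82} \gamma_{2}


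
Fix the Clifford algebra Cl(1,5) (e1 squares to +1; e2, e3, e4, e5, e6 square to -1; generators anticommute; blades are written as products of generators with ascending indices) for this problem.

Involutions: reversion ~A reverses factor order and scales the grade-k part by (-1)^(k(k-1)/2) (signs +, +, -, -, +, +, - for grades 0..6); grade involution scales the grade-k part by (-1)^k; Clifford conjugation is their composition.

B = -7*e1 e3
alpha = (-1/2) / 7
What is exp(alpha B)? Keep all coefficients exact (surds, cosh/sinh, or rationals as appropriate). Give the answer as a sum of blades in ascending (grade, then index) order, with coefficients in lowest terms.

B^2 = (-7)^2*(e1 e3)^2 = 49*(+1) = 49 (a basis 2-blade squares to minus the product of its generators' squares).
B^2 = 49 — B^2 > 0, so the exponential closes hyperbolically: l = 7, alpha*l = -1/2, so exp(alpha B) = cosh(-1/2) + (sinh(-1/2)/7)*B = cosh(1/2) + (-sinh(1/2)/7)*B.
Answer: cosh(1/2) + sinh(1/2)*e1 e3


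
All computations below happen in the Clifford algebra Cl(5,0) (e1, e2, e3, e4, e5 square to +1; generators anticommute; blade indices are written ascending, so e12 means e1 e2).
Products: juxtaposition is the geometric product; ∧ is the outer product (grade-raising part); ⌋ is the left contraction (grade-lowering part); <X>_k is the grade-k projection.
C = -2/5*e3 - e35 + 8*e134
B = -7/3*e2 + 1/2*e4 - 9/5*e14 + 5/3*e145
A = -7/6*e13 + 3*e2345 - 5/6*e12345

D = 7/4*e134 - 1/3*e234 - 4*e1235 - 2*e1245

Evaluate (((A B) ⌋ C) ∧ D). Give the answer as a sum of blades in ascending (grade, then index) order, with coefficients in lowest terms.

step 1: 25/18*e23 - 21/10*e34 - 139/18*e123 - 7/12*e134 - 3*e235 + 161/18*e345 + 349/60*e1235 - 35/18*e1345
step 2: 14/3 + 84/5*e1
step 3: 49/6*e134 - 14/9*e234 - 28/5*e1234 - 56/3*e1235 - 28/3*e1245
Answer: 49/6*e134 - 14/9*e234 - 28/5*e1234 - 56/3*e1235 - 28/3*e1245


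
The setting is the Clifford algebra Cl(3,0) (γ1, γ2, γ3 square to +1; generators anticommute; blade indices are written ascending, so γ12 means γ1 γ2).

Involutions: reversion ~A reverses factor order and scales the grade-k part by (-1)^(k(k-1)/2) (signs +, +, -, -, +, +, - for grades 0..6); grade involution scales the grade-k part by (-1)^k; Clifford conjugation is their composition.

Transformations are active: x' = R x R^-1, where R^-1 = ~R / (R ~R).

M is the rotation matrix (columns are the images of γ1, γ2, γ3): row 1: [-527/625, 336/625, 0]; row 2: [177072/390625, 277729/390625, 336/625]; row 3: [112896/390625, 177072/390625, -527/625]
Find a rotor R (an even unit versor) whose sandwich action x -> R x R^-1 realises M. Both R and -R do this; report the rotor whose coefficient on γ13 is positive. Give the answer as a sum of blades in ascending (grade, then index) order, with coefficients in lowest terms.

Method: write R = a + b12*γ12 + b13*γ13 + b23*γ23 with a^2 + b12^2 + b13^2 + b23^2 = 1 (so R^-1 = ~R). Expanding the columns R e_j ~R gives tr M = 4a^2 - 1 and, from the antisymmetric part, M21 - M12 = -4a*b12, M13 - M31 = 4a*b13, M32 - M23 = -4a*b23.
Here tr M = -381021/390625, so a^2 = (1 + tr M)/4 = 2401/390625 and a = ±49/625. Taking a = 49/625: M21 - M12 = -32928/390625, M13 - M31 = -112896/390625, M32 - M23 = -32928/390625, giving b12 = 168/625, b13 = -576/625, b23 = 168/625, i.e. R = 49/625 + 168/625*γ12 - 576/625*γ13 + 168/625*γ23.
Its γ13 coefficient is negative, so report the other preimage -R.
Answer: -49/625 - 168/625*γ12 + 576/625*γ13 - 168/625*γ23. Recall the cover is two-to-one: with M of trace -381021/390625, both preimages act alike, and the stated γ13 sign chooses the sheet.


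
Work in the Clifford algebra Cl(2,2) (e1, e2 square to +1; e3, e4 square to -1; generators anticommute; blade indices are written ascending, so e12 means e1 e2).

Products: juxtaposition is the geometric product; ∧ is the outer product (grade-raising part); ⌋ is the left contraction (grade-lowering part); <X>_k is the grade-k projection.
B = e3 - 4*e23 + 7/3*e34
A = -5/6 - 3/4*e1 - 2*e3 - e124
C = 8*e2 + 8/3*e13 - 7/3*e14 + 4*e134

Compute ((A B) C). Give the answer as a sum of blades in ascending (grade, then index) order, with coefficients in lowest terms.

step 1: 2 + 8*e2 - 5/6*e3 + 14/3*e4 - 3/4*e13 + 10/3*e23 - 35/18*e34 + 2/3*e123 + 9/4*e134 + e1234
step 2: 53 - 16/3*e1 + 164/9*e2 - 257/12*e3 + 3*e4 - 80/9*e12 - 1253/54*e13 - 356/27*e14 + 13/3*e23 - 128/3*e24 - 7/4*e34 - 46/3*e123 + 16/3*e124 + 53/2*e134 - 154/9*e234 - 196/9*e1234
Answer: 53 - 16/3*e1 + 164/9*e2 - 257/12*e3 + 3*e4 - 80/9*e12 - 1253/54*e13 - 356/27*e14 + 13/3*e23 - 128/3*e24 - 7/4*e34 - 46/3*e123 + 16/3*e124 + 53/2*e134 - 154/9*e234 - 196/9*e1234


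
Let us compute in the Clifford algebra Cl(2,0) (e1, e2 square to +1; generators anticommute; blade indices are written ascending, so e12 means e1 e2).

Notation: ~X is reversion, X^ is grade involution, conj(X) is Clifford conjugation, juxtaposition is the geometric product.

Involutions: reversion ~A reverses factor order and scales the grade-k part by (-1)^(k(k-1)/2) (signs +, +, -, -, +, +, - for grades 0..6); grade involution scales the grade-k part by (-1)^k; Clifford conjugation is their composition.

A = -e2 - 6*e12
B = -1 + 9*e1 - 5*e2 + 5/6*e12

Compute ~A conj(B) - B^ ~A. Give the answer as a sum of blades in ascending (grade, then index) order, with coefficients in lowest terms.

first term: 175/6*e1 + 55*e2 - 15*e12
second term: -10 - 185/6*e1 - 53*e2 + 3*e12
Answer: 10 + 60*e1 + 108*e2 - 18*e12


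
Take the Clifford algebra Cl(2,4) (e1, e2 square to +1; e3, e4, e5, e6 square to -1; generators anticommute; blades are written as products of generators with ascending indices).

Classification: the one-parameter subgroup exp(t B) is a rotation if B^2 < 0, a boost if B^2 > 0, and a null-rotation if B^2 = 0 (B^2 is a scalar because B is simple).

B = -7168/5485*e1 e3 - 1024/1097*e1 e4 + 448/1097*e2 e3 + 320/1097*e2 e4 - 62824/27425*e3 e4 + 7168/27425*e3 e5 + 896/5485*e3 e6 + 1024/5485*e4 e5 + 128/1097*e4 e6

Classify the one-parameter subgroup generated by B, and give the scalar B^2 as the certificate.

B^2 term by term: the squares give (-7168/5485)^2*(e1 e3)^2 + (-1024/1097)^2*(e1 e4)^2 + (448/1097)^2*(e2 e3)^2 + (320/1097)^2*(e2 e4)^2 + (-62824/27425)^2*(e3 e4)^2 + (7168/27425)^2*(e3 e5)^2 + (896/5485)^2*(e3 e6)^2 + (1024/5485)^2*(e4 e5)^2 + (128/1097)^2*(e4 e6)^2 = 51380224/30085225*(+1) + 1048576/1203409*(+1) + 200704/1203409*(+1) + 102400/1203409*(+1) + 3946854976/752130625*(-1) + 51380224/752130625*(-1) + 802816/30085225*(-1) + 1048576/30085225*(-1) + 16384/1203409*(-1) = -64/25 (each basis 2-blade squares to minus the product of its generators' squares); cross terms between blades sharing an index anticommute and cancel; the commuting (index-disjoint) pairs give grade-4 terms 2*c*c'*(blade product), which cancel blade by blade — e1 e2 e3 e4: 917504/1203409 - 917504/1203409 = 0; e1 e3 e4 e5: -14680064/30085225 + 14680064/30085225 = 0; e1 e3 e4 e6: -1835008/6017045 + 1835008/6017045 = 0; e2 e3 e4 e5: 917504/6017045 - 917504/6017045 = 0; e2 e3 e4 e6: 114688/1203409 - 114688/1203409 = 0; e3 e4 e5 e6: -1835008/30085225 + 1835008/30085225 = 0 — confirming B is simple. So B^2 = -64/25.
Answer: rotation, certificate B^2 = -64/25. Note: conjugating B changes its blade decomposition but never the scalar B^2 = -64/25, whose sign settles the classification.


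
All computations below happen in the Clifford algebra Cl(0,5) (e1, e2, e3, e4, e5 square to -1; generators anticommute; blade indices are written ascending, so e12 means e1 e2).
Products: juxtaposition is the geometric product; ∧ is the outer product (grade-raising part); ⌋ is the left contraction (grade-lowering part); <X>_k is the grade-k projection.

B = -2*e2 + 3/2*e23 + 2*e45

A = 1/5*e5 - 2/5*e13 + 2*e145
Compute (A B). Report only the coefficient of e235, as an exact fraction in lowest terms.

step 1: -4*e1 + 2/5*e4 - 3/5*e12 + 2/5*e25 - 4/5*e123 + 3/10*e235 - 4*e1245 - 4/5*e1345 + 3*e12345
Answer: 3/10


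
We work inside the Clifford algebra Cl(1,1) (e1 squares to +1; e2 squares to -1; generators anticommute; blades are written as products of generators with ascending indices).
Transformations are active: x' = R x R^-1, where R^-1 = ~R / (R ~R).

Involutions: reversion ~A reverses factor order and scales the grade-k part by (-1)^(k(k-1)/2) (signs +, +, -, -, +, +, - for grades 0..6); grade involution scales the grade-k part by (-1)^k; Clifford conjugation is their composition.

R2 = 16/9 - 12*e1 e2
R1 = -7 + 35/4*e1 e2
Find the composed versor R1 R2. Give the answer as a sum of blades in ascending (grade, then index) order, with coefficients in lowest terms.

Distribute over the terms of R1 (each basis-blade product reordered to ascending indices, repeated generators contracted through their squares):
(-7) R2 = -112/9 + 84*e1 e2
(35/4*e1 e2) R2 = -105 + 140/9*e1 e2
Summing the partial products and collecting blades:
Answer: -1057/9 + 896/9*e1 e2


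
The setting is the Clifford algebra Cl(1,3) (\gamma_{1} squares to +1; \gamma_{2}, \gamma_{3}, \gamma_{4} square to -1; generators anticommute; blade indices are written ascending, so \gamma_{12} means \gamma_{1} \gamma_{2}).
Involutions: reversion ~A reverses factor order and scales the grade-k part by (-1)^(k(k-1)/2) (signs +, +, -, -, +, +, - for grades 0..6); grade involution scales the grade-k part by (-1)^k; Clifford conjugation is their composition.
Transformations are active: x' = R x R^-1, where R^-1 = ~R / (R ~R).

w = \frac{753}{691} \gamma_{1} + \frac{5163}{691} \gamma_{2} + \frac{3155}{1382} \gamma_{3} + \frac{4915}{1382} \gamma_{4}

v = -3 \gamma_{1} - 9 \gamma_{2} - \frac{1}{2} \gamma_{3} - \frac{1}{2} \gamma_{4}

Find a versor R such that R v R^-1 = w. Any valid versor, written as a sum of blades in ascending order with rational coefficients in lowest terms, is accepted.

Key observation: q(v) = q(w) = -\frac{145}{2} (sandwiches preserve the norm), so R = v + w = -\frac{1320}{691} \gamma_{1} - \frac{1056}{691} \gamma_{2} + \frac{1232}{691} \gamma_{3} + \frac{2112}{691} \gamma_{4} works whenever it is invertible — the component of v along it is kept and (v - w)/2 reverses, sending v to w.
Answer: -\frac{1320}{691} \gamma_{1} - \frac{1056}{691} \gamma_{2} + \frac{1232}{691} \gamma_{3} + \frac{2112}{691} \gamma_{4}


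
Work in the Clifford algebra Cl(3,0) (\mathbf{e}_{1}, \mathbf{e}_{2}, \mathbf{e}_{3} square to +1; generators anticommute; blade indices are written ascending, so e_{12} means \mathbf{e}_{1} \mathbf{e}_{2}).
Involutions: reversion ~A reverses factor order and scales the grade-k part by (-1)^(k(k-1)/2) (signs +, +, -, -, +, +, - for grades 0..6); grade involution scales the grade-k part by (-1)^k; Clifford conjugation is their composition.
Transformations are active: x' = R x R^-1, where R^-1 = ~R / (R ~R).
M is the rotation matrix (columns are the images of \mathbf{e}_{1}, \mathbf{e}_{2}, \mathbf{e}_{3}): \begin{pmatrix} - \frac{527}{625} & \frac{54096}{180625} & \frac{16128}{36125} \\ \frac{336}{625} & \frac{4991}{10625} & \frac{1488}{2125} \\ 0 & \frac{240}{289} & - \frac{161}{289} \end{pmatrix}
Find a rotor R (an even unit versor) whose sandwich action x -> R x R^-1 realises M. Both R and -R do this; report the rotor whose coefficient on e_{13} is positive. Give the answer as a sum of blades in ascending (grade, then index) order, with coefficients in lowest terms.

Method: write R = a + b12*e_{12} + b13*e_{13} + b23*e_{23} with a^2 + b12^2 + b13^2 + b23^2 = 1 (so R^-1 = ~R). Expanding the columns R e_j ~R gives tr M = 4a^2 - 1 and, from the antisymmetric part, M21 - M12 = -4a*b12, M13 - M31 = 4a*b13, M32 - M23 = -4a*b23.
Here tr M = -\frac{168081}{180625}, so a^2 = (1 + tr M)/4 = \frac{3136}{180625} and a = ±\frac{56}{425}. Taking a = \frac{56}{425}: M21 - M12 = \frac{43008}{180625}, M13 - M31 = \frac{16128}{36125}, M32 - M23 = \frac{4704}{36125}, giving b12 = -\frac{192}{425}, b13 = \frac{72}{85}, b23 = -\frac{21}{85}, i.e. R = \frac{56}{425} - \frac{192}{425} e_{12} + \frac{72}{85} e_{13} - \frac{21}{85} e_{23}.
Its e_{13} coefficient is already positive.
Answer: \frac{56}{425} - \frac{192}{425} e_{12} + \frac{72}{85} e_{13} - \frac{21}{85} e_{23}. Key observation: the double cover Spin(3) -> SO(3) sends R and -R to the same matrix (trace -\frac{168081}{180625} here), so the stated sign of the e_{13} coefficient is what selects one sheet.


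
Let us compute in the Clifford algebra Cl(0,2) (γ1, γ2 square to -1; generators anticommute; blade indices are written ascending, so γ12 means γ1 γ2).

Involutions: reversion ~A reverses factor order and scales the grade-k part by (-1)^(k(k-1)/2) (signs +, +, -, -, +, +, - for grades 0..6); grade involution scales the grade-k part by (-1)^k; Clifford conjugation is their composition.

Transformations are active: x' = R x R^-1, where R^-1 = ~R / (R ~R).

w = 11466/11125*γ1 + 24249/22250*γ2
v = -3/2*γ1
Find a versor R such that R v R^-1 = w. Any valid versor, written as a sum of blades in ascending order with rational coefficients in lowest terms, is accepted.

Sketch: the shared square -9/4 makes R = v + w = -10443/22250*γ1 + 24249/22250*γ2 the natural versor; its sandwich fixes that direction, negates (v - w)/2, and sends v to w.
Answer: -10443/22250*γ1 + 24249/22250*γ2


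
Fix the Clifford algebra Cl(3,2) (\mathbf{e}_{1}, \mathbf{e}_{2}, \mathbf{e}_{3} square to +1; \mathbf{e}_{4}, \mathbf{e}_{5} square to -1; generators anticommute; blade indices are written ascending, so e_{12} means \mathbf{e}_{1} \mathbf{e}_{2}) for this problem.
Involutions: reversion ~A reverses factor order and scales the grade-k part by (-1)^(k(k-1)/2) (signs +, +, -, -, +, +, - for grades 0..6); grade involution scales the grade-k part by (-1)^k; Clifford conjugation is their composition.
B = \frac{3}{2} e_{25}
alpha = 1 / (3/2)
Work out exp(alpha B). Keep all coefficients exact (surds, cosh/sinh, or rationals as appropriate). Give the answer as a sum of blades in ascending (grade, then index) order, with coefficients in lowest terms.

B^2 = (\frac{3}{2})^2*(e_{25})^2 = \frac{9}{4}*(+1) = \frac{9}{4} (a basis 2-blade squares to minus the product of its generators' squares).
B^2 = \frac{9}{4} — hyperbolic case — the even/odd split gives cosh and sinh: l = \frac{3}{2}, alpha*l = 1, so exp(alpha B) = cosh(1) + (sinh(1)/(\frac{3}{2}))*B = \cosh{\left(1 \right)} + (\frac{2 \sinh{\left(1 \right)}}{3})*B.
Answer: \cosh{\left(1 \right)} + \sinh{\left(1 \right)} e_{25}


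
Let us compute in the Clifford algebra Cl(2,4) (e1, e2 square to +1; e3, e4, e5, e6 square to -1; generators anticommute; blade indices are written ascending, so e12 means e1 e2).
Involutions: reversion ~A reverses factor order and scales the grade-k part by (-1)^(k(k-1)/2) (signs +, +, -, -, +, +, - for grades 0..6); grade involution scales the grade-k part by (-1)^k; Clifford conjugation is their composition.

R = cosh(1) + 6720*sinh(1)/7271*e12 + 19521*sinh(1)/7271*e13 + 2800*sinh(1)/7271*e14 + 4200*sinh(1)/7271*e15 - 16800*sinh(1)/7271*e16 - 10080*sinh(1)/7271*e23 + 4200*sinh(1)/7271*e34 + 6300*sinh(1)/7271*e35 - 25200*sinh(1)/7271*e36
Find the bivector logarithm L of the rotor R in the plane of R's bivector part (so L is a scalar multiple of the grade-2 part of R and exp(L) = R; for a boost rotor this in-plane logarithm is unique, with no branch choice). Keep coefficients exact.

The scalar part of R is cosh(1), giving the rapidity magnitude (cosh is even); the bivector part supplies orientation, its quotient by sinh of the rapidity is the plane, and L = rapidity * plane — unique in that plane, since flipping both signs leaves L unchanged.
Concretely: cosh(rapidity) = cosh(1) gives rapidity = ±1, and since rapidity/sinh(rapidity) is even the sign is immaterial: L = (rapidity/sinh(rapidity)) * <R>_2 = (1/sinh(1)) * <R>_2.
Answer: 6720/7271*e12 + 19521/7271*e13 + 2800/7271*e14 + 4200/7271*e15 - 16800/7271*e16 - 10080/7271*e23 + 4200/7271*e34 + 6300/7271*e35 - 25200/7271*e36


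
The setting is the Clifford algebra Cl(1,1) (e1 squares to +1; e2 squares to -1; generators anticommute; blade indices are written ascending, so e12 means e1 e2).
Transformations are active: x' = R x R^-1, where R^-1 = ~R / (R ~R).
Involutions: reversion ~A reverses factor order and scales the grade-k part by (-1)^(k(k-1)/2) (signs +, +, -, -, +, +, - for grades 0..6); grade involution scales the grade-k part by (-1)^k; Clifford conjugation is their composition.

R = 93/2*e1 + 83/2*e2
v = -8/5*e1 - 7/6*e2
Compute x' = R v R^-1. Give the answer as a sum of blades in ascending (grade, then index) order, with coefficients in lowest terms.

~R = 93/2*e1 + 83/2*e2, and R ~R = 440, so R^-1 = ~R / (440).
R v = -1559/60 + 243/20*e12
Answer: -34249/8800*e1 - 98597/26400*e2


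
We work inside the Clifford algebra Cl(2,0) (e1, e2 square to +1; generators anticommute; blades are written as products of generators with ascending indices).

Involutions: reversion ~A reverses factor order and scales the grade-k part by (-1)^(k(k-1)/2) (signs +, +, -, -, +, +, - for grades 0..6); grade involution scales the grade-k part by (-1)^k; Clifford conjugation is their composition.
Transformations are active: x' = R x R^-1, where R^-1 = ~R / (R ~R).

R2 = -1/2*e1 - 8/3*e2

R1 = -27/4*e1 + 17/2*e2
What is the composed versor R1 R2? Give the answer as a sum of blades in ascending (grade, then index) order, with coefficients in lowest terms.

Distribute over the terms of R1 (each basis-blade product reordered to ascending indices, repeated generators contracted through their squares):
(-27/4*e1) R2 = 27/8 + 18*e1 e2
(17/2*e2) R2 = -68/3 + 17/4*e1 e2
Summing the partial products and collecting blades:
Answer: -463/24 + 89/4*e1 e2


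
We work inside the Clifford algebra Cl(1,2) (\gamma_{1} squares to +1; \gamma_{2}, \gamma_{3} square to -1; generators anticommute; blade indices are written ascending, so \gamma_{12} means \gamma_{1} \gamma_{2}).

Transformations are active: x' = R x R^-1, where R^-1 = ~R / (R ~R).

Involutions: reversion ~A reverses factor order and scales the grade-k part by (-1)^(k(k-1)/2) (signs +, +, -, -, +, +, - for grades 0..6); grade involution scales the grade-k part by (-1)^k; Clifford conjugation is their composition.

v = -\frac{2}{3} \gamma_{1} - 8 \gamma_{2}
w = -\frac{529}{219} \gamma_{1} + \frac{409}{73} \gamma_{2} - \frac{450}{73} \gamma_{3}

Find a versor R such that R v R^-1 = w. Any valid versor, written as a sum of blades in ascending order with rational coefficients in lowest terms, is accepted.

Reasoning: v^2 = w^2 = -\frac{572}{9} since conjugation preserves the quadratic form; R = v + w = -\frac{225}{73} \gamma_{1} - \frac{175}{73} \gamma_{2} - \frac{450}{73} \gamma_{3} is then valid when invertible, keeping its own part and reversing (v - w)/2.
Answer: -\frac{225}{73} \gamma_{1} - \frac{175}{73} \gamma_{2} - \frac{450}{73} \gamma_{3}


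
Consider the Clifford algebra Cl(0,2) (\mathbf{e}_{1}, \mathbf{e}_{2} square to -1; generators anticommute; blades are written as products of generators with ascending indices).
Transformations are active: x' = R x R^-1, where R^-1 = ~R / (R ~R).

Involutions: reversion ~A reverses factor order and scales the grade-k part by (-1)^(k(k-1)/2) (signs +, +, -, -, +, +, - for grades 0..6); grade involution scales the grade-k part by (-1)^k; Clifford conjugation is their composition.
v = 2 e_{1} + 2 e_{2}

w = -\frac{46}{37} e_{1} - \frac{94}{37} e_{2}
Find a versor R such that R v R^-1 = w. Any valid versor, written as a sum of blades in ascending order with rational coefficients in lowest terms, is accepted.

Key observation: q(v) = q(w) = -8 (sandwiches preserve the norm), so R = v + w = \frac{28}{37} e_{1} - \frac{20}{37} e_{2} works whenever it is invertible — the component of v along it is kept and (v - w)/2 reverses, sending v to w.
Answer: \frac{28}{37} e_{1} - \frac{20}{37} e_{2}


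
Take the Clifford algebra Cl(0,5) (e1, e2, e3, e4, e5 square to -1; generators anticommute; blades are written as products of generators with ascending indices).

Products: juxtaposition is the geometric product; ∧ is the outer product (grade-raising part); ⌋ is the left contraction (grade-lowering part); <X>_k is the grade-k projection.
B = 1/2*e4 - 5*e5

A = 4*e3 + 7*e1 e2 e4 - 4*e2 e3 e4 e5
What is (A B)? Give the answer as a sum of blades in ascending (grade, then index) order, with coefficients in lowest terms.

step 1: -7/2*e1 e2 + 2*e3 e4 - 20*e3 e5 - 20*e2 e3 e4 - 2*e2 e3 e5 - 35*e1 e2 e4 e5
Answer: -7/2*e1 e2 + 2*e3 e4 - 20*e3 e5 - 20*e2 e3 e4 - 2*e2 e3 e5 - 35*e1 e2 e4 e5


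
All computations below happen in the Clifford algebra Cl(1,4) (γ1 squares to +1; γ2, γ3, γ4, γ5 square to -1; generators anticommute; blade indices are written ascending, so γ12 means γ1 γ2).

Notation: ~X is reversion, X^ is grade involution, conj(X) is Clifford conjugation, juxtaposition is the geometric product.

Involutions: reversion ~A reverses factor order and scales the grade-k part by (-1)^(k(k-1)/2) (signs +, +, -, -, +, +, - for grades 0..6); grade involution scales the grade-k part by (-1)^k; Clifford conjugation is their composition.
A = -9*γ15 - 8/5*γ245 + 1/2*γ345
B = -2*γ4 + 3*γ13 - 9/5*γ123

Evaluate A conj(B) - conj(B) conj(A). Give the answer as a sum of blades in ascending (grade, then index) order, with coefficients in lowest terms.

first term: -16/5*γ25 + 28*γ35 + 33/2*γ145 - 81/5*γ235 + 9/10*γ1245 + 72/25*γ1345 - 24/5*γ12345
second term: -16/5*γ25 + 28*γ35 - 33/2*γ145 - 81/5*γ235 + 9/10*γ1245 + 72/25*γ1345 - 24/5*γ12345
Answer: 33*γ145


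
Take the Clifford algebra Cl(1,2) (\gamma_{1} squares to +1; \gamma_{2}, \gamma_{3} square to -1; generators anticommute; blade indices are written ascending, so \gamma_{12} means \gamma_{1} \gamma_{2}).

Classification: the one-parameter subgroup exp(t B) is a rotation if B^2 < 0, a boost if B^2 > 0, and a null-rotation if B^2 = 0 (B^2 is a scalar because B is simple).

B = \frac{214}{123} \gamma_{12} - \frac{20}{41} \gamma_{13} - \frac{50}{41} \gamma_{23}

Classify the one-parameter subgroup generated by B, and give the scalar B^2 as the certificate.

B^2 term by term: the squares give (\frac{214}{123})^2*(\gamma_{12})^2 + (-\frac{20}{41})^2*(\gamma_{13})^2 + (-\frac{50}{41})^2*(\gamma_{23})^2 = \frac{45796}{15129}*(+1) + \frac{400}{1681}*(+1) + \frac{2500}{1681}*(-1) = \frac{16}{9} (each basis 2-blade squares to minus the product of its generators' squares); cross terms between blades sharing an index anticommute and cancel. So B^2 = \frac{16}{9}.
Answer: boost, certificate B^2 = \frac{16}{9}. One invariant decides it: the square \frac{16}{9} survives every conjugation, and its sign is exactly the classification.
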